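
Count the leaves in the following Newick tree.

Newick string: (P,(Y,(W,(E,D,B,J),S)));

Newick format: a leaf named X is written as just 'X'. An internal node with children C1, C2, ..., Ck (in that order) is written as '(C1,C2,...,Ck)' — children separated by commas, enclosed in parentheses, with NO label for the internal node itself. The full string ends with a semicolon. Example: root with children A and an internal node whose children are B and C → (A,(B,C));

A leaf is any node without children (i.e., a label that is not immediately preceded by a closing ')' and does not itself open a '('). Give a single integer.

Newick: (P,(Y,(W,(E,D,B,J),S)));
Scan left-to-right; a leaf is any maximal label run not followed by '(':
  pos 1: leaf 'P' → count = 1
  pos 4: leaf 'Y' → count = 2
  pos 7: leaf 'W' → count = 3
  pos 10: leaf 'E' → count = 4
  pos 12: leaf 'D' → count = 5
  pos 14: leaf 'B' → count = 6
  pos 16: leaf 'J' → count = 7
  pos 19: leaf 'S' → count = 8
Total leaves: 8

Answer: 8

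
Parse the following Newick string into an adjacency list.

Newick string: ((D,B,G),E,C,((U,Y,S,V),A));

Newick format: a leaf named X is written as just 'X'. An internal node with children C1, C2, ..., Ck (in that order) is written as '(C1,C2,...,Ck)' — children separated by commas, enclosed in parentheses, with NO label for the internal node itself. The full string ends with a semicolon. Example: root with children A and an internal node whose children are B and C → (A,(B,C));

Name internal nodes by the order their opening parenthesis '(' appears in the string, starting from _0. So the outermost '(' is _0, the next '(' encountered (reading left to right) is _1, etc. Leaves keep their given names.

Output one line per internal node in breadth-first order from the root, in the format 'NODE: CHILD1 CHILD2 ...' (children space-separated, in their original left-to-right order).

Answer: _0: _1 E C _2
_1: D B G
_2: _3 A
_3: U Y S V

Derivation:
Input: ((D,B,G),E,C,((U,Y,S,V),A));
Scanning left-to-right, naming '(' by encounter order:
  pos 0: '(' -> open internal node _0 (depth 1)
  pos 1: '(' -> open internal node _1 (depth 2)
  pos 7: ')' -> close internal node _1 (now at depth 1)
  pos 13: '(' -> open internal node _2 (depth 2)
  pos 14: '(' -> open internal node _3 (depth 3)
  pos 22: ')' -> close internal node _3 (now at depth 2)
  pos 25: ')' -> close internal node _2 (now at depth 1)
  pos 26: ')' -> close internal node _0 (now at depth 0)
Total internal nodes: 4
BFS adjacency from root:
  _0: _1 E C _2
  _1: D B G
  _2: _3 A
  _3: U Y S V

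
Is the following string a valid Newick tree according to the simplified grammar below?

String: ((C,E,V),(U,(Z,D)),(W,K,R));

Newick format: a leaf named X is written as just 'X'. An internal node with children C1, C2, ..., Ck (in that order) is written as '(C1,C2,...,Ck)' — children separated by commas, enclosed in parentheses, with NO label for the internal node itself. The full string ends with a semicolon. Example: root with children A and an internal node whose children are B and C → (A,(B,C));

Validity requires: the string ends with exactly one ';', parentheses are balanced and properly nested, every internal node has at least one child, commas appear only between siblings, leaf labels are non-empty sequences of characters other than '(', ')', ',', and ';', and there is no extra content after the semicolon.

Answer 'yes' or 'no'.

Answer: yes

Derivation:
Input: ((C,E,V),(U,(Z,D)),(W,K,R));
Paren balance: 5 '(' vs 5 ')' OK
Ends with single ';': True
Full parse: OK
Valid: True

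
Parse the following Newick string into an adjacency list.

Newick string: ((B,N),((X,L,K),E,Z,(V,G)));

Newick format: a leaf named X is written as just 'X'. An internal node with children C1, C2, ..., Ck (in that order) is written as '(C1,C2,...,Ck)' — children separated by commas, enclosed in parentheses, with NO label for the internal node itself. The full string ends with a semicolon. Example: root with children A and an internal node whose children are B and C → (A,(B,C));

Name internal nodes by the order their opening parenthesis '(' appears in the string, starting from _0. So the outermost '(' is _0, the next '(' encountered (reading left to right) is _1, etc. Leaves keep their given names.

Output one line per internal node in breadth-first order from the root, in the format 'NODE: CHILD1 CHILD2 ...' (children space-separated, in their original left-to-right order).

Answer: _0: _1 _2
_1: B N
_2: _3 E Z _4
_3: X L K
_4: V G

Derivation:
Input: ((B,N),((X,L,K),E,Z,(V,G)));
Scanning left-to-right, naming '(' by encounter order:
  pos 0: '(' -> open internal node _0 (depth 1)
  pos 1: '(' -> open internal node _1 (depth 2)
  pos 5: ')' -> close internal node _1 (now at depth 1)
  pos 7: '(' -> open internal node _2 (depth 2)
  pos 8: '(' -> open internal node _3 (depth 3)
  pos 14: ')' -> close internal node _3 (now at depth 2)
  pos 20: '(' -> open internal node _4 (depth 3)
  pos 24: ')' -> close internal node _4 (now at depth 2)
  pos 25: ')' -> close internal node _2 (now at depth 1)
  pos 26: ')' -> close internal node _0 (now at depth 0)
Total internal nodes: 5
BFS adjacency from root:
  _0: _1 _2
  _1: B N
  _2: _3 E Z _4
  _3: X L K
  _4: V G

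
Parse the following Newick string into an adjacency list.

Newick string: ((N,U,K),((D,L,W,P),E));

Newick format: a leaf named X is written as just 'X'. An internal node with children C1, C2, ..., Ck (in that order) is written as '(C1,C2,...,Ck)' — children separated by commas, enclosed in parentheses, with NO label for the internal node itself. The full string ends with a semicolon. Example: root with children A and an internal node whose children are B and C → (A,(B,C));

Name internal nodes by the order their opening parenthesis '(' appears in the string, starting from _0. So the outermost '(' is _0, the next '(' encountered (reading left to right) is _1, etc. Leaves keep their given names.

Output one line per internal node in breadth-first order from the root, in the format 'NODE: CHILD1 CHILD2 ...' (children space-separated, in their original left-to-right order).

Answer: _0: _1 _2
_1: N U K
_2: _3 E
_3: D L W P

Derivation:
Input: ((N,U,K),((D,L,W,P),E));
Scanning left-to-right, naming '(' by encounter order:
  pos 0: '(' -> open internal node _0 (depth 1)
  pos 1: '(' -> open internal node _1 (depth 2)
  pos 7: ')' -> close internal node _1 (now at depth 1)
  pos 9: '(' -> open internal node _2 (depth 2)
  pos 10: '(' -> open internal node _3 (depth 3)
  pos 18: ')' -> close internal node _3 (now at depth 2)
  pos 21: ')' -> close internal node _2 (now at depth 1)
  pos 22: ')' -> close internal node _0 (now at depth 0)
Total internal nodes: 4
BFS adjacency from root:
  _0: _1 _2
  _1: N U K
  _2: _3 E
  _3: D L W P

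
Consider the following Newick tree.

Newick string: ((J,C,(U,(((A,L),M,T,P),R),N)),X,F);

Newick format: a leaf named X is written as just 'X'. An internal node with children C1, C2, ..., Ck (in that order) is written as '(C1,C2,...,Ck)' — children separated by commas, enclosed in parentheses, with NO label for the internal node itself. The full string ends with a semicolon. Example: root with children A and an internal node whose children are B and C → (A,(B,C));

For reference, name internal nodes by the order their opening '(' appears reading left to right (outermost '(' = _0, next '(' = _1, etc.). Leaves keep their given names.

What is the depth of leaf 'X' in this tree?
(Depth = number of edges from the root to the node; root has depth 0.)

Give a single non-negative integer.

Answer: 1

Derivation:
Newick: ((J,C,(U,(((A,L),M,T,P),R),N)),X,F);
Naming internals by '(' encounter order: outermost '(' = _0, next = _1, ...
Query node: X
Path from root: _0 -> X
Depth of X: 1 (number of edges from root)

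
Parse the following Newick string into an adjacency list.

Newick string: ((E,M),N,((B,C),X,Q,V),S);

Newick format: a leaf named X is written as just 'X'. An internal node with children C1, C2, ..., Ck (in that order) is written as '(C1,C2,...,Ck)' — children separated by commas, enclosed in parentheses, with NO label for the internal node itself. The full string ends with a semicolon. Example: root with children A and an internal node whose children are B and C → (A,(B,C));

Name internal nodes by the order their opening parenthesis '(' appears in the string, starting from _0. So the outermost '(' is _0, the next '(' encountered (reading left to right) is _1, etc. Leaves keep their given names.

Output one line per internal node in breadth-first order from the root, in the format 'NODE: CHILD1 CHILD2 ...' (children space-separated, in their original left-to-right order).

Input: ((E,M),N,((B,C),X,Q,V),S);
Scanning left-to-right, naming '(' by encounter order:
  pos 0: '(' -> open internal node _0 (depth 1)
  pos 1: '(' -> open internal node _1 (depth 2)
  pos 5: ')' -> close internal node _1 (now at depth 1)
  pos 9: '(' -> open internal node _2 (depth 2)
  pos 10: '(' -> open internal node _3 (depth 3)
  pos 14: ')' -> close internal node _3 (now at depth 2)
  pos 21: ')' -> close internal node _2 (now at depth 1)
  pos 24: ')' -> close internal node _0 (now at depth 0)
Total internal nodes: 4
BFS adjacency from root:
  _0: _1 N _2 S
  _1: E M
  _2: _3 X Q V
  _3: B C

Answer: _0: _1 N _2 S
_1: E M
_2: _3 X Q V
_3: B C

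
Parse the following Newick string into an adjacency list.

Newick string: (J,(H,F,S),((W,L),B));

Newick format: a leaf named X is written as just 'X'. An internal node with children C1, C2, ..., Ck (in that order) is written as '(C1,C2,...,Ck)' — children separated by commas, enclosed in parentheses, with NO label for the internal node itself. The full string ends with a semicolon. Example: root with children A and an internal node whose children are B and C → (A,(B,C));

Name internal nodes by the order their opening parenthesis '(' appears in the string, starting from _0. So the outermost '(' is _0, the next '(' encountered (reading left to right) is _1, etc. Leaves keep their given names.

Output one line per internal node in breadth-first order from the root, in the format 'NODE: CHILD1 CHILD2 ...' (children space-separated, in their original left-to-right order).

Answer: _0: J _1 _2
_1: H F S
_2: _3 B
_3: W L

Derivation:
Input: (J,(H,F,S),((W,L),B));
Scanning left-to-right, naming '(' by encounter order:
  pos 0: '(' -> open internal node _0 (depth 1)
  pos 3: '(' -> open internal node _1 (depth 2)
  pos 9: ')' -> close internal node _1 (now at depth 1)
  pos 11: '(' -> open internal node _2 (depth 2)
  pos 12: '(' -> open internal node _3 (depth 3)
  pos 16: ')' -> close internal node _3 (now at depth 2)
  pos 19: ')' -> close internal node _2 (now at depth 1)
  pos 20: ')' -> close internal node _0 (now at depth 0)
Total internal nodes: 4
BFS adjacency from root:
  _0: J _1 _2
  _1: H F S
  _2: _3 B
  _3: W L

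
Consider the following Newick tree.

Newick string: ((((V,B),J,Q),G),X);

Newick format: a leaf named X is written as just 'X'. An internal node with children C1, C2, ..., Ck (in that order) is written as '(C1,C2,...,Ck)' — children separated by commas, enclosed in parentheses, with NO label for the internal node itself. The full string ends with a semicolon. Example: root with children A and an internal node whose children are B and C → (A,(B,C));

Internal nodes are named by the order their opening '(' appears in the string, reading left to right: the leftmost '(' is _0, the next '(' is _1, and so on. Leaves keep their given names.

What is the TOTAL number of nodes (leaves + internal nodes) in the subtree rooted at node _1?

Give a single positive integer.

Answer: 8

Derivation:
Newick: ((((V,B),J,Q),G),X);
Locate _1: it is the '(' at position 1 (the 2nd '(' reading left to right).
Query: subtree rooted at _1
_1: subtree_size = 1 + 7
  _2: subtree_size = 1 + 5
    _3: subtree_size = 1 + 2
      V: subtree_size = 1 + 0
      B: subtree_size = 1 + 0
    J: subtree_size = 1 + 0
    Q: subtree_size = 1 + 0
  G: subtree_size = 1 + 0
Total subtree size of _1: 8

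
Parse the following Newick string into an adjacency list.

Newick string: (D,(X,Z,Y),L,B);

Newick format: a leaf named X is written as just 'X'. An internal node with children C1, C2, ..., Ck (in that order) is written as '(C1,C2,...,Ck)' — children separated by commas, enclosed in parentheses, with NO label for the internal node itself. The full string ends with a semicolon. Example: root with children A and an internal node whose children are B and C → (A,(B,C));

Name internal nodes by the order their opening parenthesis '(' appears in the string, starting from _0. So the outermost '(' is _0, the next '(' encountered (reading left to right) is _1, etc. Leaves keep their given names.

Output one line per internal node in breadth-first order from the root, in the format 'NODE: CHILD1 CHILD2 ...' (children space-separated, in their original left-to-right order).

Input: (D,(X,Z,Y),L,B);
Scanning left-to-right, naming '(' by encounter order:
  pos 0: '(' -> open internal node _0 (depth 1)
  pos 3: '(' -> open internal node _1 (depth 2)
  pos 9: ')' -> close internal node _1 (now at depth 1)
  pos 14: ')' -> close internal node _0 (now at depth 0)
Total internal nodes: 2
BFS adjacency from root:
  _0: D _1 L B
  _1: X Z Y

Answer: _0: D _1 L B
_1: X Z Y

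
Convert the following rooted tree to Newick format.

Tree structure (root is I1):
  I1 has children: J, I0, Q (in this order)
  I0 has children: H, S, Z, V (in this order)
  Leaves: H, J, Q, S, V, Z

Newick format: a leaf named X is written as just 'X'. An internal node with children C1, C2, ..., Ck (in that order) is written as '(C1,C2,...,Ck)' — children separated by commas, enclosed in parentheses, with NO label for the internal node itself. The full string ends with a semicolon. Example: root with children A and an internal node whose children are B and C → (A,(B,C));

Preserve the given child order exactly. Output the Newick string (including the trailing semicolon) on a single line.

internal I1 with children ['J', 'I0', 'Q']
  leaf 'J' → 'J'
  internal I0 with children ['H', 'S', 'Z', 'V']
    leaf 'H' → 'H'
    leaf 'S' → 'S'
    leaf 'Z' → 'Z'
    leaf 'V' → 'V'
  → '(H,S,Z,V)'
  leaf 'Q' → 'Q'
→ '(J,(H,S,Z,V),Q)'
Final: (J,(H,S,Z,V),Q);

Answer: (J,(H,S,Z,V),Q);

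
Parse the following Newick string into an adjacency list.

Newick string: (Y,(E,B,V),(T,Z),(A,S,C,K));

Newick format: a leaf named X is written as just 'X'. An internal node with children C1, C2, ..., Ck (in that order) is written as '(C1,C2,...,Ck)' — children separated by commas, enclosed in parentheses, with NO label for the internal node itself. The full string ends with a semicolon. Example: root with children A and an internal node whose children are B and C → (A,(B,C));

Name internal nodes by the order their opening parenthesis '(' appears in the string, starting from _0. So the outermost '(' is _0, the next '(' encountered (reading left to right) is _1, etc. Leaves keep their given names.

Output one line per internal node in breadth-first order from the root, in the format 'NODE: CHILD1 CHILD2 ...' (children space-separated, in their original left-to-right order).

Input: (Y,(E,B,V),(T,Z),(A,S,C,K));
Scanning left-to-right, naming '(' by encounter order:
  pos 0: '(' -> open internal node _0 (depth 1)
  pos 3: '(' -> open internal node _1 (depth 2)
  pos 9: ')' -> close internal node _1 (now at depth 1)
  pos 11: '(' -> open internal node _2 (depth 2)
  pos 15: ')' -> close internal node _2 (now at depth 1)
  pos 17: '(' -> open internal node _3 (depth 2)
  pos 25: ')' -> close internal node _3 (now at depth 1)
  pos 26: ')' -> close internal node _0 (now at depth 0)
Total internal nodes: 4
BFS adjacency from root:
  _0: Y _1 _2 _3
  _1: E B V
  _2: T Z
  _3: A S C K

Answer: _0: Y _1 _2 _3
_1: E B V
_2: T Z
_3: A S C K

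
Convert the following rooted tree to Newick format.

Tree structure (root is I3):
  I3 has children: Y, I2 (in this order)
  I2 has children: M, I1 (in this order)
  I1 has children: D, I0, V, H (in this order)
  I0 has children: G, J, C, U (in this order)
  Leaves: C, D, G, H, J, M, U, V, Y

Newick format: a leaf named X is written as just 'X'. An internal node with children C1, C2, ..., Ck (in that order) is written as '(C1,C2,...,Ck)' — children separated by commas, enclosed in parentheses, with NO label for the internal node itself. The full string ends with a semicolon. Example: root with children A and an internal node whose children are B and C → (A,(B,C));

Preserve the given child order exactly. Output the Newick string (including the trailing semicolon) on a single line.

Answer: (Y,(M,(D,(G,J,C,U),V,H)));

Derivation:
internal I3 with children ['Y', 'I2']
  leaf 'Y' → 'Y'
  internal I2 with children ['M', 'I1']
    leaf 'M' → 'M'
    internal I1 with children ['D', 'I0', 'V', 'H']
      leaf 'D' → 'D'
      internal I0 with children ['G', 'J', 'C', 'U']
        leaf 'G' → 'G'
        leaf 'J' → 'J'
        leaf 'C' → 'C'
        leaf 'U' → 'U'
      → '(G,J,C,U)'
      leaf 'V' → 'V'
      leaf 'H' → 'H'
    → '(D,(G,J,C,U),V,H)'
  → '(M,(D,(G,J,C,U),V,H))'
→ '(Y,(M,(D,(G,J,C,U),V,H)))'
Final: (Y,(M,(D,(G,J,C,U),V,H)));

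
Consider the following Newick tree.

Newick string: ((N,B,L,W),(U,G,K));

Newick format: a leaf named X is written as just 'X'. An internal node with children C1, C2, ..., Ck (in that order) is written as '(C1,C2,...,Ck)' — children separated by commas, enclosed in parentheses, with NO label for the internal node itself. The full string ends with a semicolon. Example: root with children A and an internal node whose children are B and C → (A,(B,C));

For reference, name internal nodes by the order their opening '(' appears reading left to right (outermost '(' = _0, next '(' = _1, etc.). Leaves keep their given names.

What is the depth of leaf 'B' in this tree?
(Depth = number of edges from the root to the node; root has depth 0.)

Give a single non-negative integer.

Newick: ((N,B,L,W),(U,G,K));
Naming internals by '(' encounter order: outermost '(' = _0, next = _1, ...
Query node: B
Path from root: _0 -> _1 -> B
Depth of B: 2 (number of edges from root)

Answer: 2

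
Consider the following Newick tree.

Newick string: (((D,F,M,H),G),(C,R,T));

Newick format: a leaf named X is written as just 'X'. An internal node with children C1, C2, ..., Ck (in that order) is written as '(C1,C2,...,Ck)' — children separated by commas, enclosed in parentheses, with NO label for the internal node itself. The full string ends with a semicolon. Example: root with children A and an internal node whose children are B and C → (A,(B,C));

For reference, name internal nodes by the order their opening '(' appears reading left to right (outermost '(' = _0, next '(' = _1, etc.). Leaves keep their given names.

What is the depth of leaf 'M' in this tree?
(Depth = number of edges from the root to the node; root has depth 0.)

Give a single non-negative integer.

Answer: 3

Derivation:
Newick: (((D,F,M,H),G),(C,R,T));
Naming internals by '(' encounter order: outermost '(' = _0, next = _1, ...
Query node: M
Path from root: _0 -> _1 -> _2 -> M
Depth of M: 3 (number of edges from root)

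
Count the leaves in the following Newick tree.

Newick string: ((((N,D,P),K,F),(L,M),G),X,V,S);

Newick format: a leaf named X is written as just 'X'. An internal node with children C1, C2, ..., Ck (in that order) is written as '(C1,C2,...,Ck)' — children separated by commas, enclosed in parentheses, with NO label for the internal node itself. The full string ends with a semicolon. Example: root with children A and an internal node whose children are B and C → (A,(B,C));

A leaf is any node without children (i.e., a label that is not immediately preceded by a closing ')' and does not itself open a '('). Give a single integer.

Answer: 11

Derivation:
Newick: ((((N,D,P),K,F),(L,M),G),X,V,S);
Scan left-to-right; a leaf is any maximal label run not followed by '(':
  pos 4: leaf 'N' → count = 1
  pos 6: leaf 'D' → count = 2
  pos 8: leaf 'P' → count = 3
  pos 11: leaf 'K' → count = 4
  pos 13: leaf 'F' → count = 5
  pos 17: leaf 'L' → count = 6
  pos 19: leaf 'M' → count = 7
  pos 22: leaf 'G' → count = 8
  pos 25: leaf 'X' → count = 9
  pos 27: leaf 'V' → count = 10
  pos 29: leaf 'S' → count = 11
Total leaves: 11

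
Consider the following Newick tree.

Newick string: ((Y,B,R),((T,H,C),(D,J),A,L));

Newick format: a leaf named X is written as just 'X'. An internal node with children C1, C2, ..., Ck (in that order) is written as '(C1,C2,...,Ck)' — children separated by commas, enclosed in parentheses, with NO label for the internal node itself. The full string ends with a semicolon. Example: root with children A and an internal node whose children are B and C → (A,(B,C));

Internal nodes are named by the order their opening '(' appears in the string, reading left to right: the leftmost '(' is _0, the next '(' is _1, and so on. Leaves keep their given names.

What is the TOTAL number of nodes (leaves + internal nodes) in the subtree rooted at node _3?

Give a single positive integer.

Newick: ((Y,B,R),((T,H,C),(D,J),A,L));
Locate _3: it is the '(' at position 10 (the 4th '(' reading left to right).
Query: subtree rooted at _3
_3: subtree_size = 1 + 3
  T: subtree_size = 1 + 0
  H: subtree_size = 1 + 0
  C: subtree_size = 1 + 0
Total subtree size of _3: 4

Answer: 4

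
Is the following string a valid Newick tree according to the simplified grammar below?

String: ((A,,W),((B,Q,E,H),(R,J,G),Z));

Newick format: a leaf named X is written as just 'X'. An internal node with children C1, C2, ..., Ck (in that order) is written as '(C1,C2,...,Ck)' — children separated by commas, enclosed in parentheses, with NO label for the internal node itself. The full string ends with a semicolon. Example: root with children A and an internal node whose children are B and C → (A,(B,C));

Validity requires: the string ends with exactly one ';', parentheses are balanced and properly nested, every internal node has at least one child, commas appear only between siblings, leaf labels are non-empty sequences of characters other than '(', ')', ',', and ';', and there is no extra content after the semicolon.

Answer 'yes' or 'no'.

Input: ((A,,W),((B,Q,E,H),(R,J,G),Z));
Paren balance: 5 '(' vs 5 ')' OK
Ends with single ';': True
Full parse: FAILS (empty leaf label at pos 4)
Valid: False

Answer: no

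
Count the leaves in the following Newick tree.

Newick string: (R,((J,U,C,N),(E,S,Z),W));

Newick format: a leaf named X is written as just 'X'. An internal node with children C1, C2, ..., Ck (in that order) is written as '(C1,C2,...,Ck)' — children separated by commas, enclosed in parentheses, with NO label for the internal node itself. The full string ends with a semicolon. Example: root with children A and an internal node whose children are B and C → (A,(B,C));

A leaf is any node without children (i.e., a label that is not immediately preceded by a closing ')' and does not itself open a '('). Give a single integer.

Newick: (R,((J,U,C,N),(E,S,Z),W));
Scan left-to-right; a leaf is any maximal label run not followed by '(':
  pos 1: leaf 'R' → count = 1
  pos 5: leaf 'J' → count = 2
  pos 7: leaf 'U' → count = 3
  pos 9: leaf 'C' → count = 4
  pos 11: leaf 'N' → count = 5
  pos 15: leaf 'E' → count = 6
  pos 17: leaf 'S' → count = 7
  pos 19: leaf 'Z' → count = 8
  pos 22: leaf 'W' → count = 9
Total leaves: 9

Answer: 9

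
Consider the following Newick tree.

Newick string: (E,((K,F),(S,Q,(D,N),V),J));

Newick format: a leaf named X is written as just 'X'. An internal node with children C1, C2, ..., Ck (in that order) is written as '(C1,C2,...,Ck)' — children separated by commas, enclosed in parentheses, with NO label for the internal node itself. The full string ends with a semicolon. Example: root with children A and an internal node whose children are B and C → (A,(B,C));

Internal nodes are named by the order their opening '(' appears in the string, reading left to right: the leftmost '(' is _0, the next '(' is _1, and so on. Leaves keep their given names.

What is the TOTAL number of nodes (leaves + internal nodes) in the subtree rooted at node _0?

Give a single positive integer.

Answer: 14

Derivation:
Newick: (E,((K,F),(S,Q,(D,N),V),J));
Locate _0: it is the '(' at position 0 (the 1st '(' reading left to right).
Query: subtree rooted at _0
_0: subtree_size = 1 + 13
  E: subtree_size = 1 + 0
  _1: subtree_size = 1 + 11
    _2: subtree_size = 1 + 2
      K: subtree_size = 1 + 0
      F: subtree_size = 1 + 0
    _3: subtree_size = 1 + 6
      S: subtree_size = 1 + 0
      Q: subtree_size = 1 + 0
      _4: subtree_size = 1 + 2
        D: subtree_size = 1 + 0
        N: subtree_size = 1 + 0
      V: subtree_size = 1 + 0
    J: subtree_size = 1 + 0
Total subtree size of _0: 14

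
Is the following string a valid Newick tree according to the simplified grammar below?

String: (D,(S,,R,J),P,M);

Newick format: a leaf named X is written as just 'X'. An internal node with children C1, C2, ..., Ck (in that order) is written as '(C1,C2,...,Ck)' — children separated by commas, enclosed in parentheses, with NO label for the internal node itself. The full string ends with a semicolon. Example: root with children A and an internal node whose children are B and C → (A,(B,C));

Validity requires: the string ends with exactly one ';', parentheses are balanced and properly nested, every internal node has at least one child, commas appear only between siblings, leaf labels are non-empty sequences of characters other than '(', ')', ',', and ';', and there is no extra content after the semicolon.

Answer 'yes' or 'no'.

Input: (D,(S,,R,J),P,M);
Paren balance: 2 '(' vs 2 ')' OK
Ends with single ';': True
Full parse: FAILS (empty leaf label at pos 6)
Valid: False

Answer: no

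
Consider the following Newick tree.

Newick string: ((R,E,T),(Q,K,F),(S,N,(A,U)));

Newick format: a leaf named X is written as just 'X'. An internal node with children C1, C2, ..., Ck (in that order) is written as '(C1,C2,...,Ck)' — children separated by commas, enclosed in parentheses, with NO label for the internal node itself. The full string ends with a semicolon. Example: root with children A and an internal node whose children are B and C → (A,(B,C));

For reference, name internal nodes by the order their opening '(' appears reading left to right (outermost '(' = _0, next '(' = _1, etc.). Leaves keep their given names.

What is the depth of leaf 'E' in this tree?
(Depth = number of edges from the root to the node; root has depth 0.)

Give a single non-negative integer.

Answer: 2

Derivation:
Newick: ((R,E,T),(Q,K,F),(S,N,(A,U)));
Naming internals by '(' encounter order: outermost '(' = _0, next = _1, ...
Query node: E
Path from root: _0 -> _1 -> E
Depth of E: 2 (number of edges from root)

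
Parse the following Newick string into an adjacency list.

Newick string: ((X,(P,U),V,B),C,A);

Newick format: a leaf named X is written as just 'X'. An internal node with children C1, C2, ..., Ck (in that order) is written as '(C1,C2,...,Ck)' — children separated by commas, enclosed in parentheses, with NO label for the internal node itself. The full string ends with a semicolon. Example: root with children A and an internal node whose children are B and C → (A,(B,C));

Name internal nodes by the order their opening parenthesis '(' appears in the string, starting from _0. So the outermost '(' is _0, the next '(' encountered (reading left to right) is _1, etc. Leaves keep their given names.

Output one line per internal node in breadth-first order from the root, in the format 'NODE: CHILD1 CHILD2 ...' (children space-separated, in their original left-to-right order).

Input: ((X,(P,U),V,B),C,A);
Scanning left-to-right, naming '(' by encounter order:
  pos 0: '(' -> open internal node _0 (depth 1)
  pos 1: '(' -> open internal node _1 (depth 2)
  pos 4: '(' -> open internal node _2 (depth 3)
  pos 8: ')' -> close internal node _2 (now at depth 2)
  pos 13: ')' -> close internal node _1 (now at depth 1)
  pos 18: ')' -> close internal node _0 (now at depth 0)
Total internal nodes: 3
BFS adjacency from root:
  _0: _1 C A
  _1: X _2 V B
  _2: P U

Answer: _0: _1 C A
_1: X _2 V B
_2: P U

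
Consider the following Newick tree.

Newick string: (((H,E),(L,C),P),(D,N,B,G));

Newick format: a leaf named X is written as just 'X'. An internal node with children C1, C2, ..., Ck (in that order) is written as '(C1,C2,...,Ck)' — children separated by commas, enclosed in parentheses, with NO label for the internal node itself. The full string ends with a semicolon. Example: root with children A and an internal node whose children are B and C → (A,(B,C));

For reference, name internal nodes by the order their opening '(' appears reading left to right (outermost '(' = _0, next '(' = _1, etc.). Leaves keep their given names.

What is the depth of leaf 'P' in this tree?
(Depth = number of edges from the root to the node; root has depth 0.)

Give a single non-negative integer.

Newick: (((H,E),(L,C),P),(D,N,B,G));
Naming internals by '(' encounter order: outermost '(' = _0, next = _1, ...
Query node: P
Path from root: _0 -> _1 -> P
Depth of P: 2 (number of edges from root)

Answer: 2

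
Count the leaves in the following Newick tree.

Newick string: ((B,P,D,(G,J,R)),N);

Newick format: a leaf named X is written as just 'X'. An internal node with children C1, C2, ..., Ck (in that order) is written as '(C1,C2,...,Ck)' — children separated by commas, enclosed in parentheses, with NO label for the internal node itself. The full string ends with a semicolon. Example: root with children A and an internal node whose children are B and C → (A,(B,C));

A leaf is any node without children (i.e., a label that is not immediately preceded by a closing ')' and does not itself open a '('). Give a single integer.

Newick: ((B,P,D,(G,J,R)),N);
Scan left-to-right; a leaf is any maximal label run not followed by '(':
  pos 2: leaf 'B' → count = 1
  pos 4: leaf 'P' → count = 2
  pos 6: leaf 'D' → count = 3
  pos 9: leaf 'G' → count = 4
  pos 11: leaf 'J' → count = 5
  pos 13: leaf 'R' → count = 6
  pos 17: leaf 'N' → count = 7
Total leaves: 7

Answer: 7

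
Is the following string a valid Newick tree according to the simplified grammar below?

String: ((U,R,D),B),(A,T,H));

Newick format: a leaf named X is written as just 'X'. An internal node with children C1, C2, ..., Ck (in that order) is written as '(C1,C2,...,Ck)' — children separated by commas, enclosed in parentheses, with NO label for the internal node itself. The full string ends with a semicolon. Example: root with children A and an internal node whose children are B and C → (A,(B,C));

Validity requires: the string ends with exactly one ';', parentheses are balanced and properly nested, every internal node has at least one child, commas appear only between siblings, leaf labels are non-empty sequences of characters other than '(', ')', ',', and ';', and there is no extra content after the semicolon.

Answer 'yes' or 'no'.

Input: ((U,R,D),B),(A,T,H));
Paren balance: 3 '(' vs 4 ')' MISMATCH
Ends with single ';': True
Full parse: FAILS (extra content after tree at pos 11)
Valid: False

Answer: no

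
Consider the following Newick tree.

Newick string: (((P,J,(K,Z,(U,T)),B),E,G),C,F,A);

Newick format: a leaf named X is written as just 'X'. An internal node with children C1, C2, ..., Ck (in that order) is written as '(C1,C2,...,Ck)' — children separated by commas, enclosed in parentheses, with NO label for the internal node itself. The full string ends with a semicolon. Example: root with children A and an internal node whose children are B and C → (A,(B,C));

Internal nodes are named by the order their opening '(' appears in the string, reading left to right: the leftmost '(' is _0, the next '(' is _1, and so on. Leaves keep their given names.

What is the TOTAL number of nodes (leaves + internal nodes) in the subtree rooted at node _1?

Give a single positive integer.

Newick: (((P,J,(K,Z,(U,T)),B),E,G),C,F,A);
Locate _1: it is the '(' at position 1 (the 2nd '(' reading left to right).
Query: subtree rooted at _1
_1: subtree_size = 1 + 12
  _2: subtree_size = 1 + 9
    P: subtree_size = 1 + 0
    J: subtree_size = 1 + 0
    _3: subtree_size = 1 + 5
      K: subtree_size = 1 + 0
      Z: subtree_size = 1 + 0
      _4: subtree_size = 1 + 2
        U: subtree_size = 1 + 0
        T: subtree_size = 1 + 0
    B: subtree_size = 1 + 0
  E: subtree_size = 1 + 0
  G: subtree_size = 1 + 0
Total subtree size of _1: 13

Answer: 13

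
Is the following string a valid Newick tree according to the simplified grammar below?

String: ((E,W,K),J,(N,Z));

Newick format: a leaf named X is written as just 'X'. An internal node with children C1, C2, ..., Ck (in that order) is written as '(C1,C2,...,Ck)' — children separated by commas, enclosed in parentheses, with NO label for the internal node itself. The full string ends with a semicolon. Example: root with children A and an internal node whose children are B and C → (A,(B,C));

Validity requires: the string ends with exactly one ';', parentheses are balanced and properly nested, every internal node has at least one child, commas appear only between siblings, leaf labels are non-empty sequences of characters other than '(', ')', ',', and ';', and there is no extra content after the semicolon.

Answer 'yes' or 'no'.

Input: ((E,W,K),J,(N,Z));
Paren balance: 3 '(' vs 3 ')' OK
Ends with single ';': True
Full parse: OK
Valid: True

Answer: yes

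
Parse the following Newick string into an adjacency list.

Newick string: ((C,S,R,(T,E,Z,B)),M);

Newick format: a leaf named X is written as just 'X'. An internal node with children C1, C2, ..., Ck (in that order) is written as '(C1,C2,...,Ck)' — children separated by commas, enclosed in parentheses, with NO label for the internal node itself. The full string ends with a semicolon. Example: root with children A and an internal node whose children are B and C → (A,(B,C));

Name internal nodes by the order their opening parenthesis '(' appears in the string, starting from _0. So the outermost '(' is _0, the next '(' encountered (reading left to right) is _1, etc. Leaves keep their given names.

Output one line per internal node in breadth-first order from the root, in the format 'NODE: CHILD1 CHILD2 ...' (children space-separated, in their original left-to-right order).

Answer: _0: _1 M
_1: C S R _2
_2: T E Z B

Derivation:
Input: ((C,S,R,(T,E,Z,B)),M);
Scanning left-to-right, naming '(' by encounter order:
  pos 0: '(' -> open internal node _0 (depth 1)
  pos 1: '(' -> open internal node _1 (depth 2)
  pos 8: '(' -> open internal node _2 (depth 3)
  pos 16: ')' -> close internal node _2 (now at depth 2)
  pos 17: ')' -> close internal node _1 (now at depth 1)
  pos 20: ')' -> close internal node _0 (now at depth 0)
Total internal nodes: 3
BFS adjacency from root:
  _0: _1 M
  _1: C S R _2
  _2: T E Z B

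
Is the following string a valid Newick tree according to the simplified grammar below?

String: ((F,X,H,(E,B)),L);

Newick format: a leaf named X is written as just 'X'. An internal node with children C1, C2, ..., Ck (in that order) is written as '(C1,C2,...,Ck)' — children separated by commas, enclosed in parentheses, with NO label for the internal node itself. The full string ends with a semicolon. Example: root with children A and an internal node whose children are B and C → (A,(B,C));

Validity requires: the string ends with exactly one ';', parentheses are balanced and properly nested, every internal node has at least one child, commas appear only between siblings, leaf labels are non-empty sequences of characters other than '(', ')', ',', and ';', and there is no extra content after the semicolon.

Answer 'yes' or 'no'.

Answer: yes

Derivation:
Input: ((F,X,H,(E,B)),L);
Paren balance: 3 '(' vs 3 ')' OK
Ends with single ';': True
Full parse: OK
Valid: True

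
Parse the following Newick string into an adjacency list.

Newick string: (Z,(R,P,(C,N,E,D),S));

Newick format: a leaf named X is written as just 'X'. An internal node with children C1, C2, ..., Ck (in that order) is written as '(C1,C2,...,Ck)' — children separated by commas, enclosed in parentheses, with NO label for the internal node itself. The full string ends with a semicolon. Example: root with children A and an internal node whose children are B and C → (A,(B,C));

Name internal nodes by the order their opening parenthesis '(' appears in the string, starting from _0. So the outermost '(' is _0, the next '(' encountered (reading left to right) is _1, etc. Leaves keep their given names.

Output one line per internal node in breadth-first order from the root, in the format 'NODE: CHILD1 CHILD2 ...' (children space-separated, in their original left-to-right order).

Answer: _0: Z _1
_1: R P _2 S
_2: C N E D

Derivation:
Input: (Z,(R,P,(C,N,E,D),S));
Scanning left-to-right, naming '(' by encounter order:
  pos 0: '(' -> open internal node _0 (depth 1)
  pos 3: '(' -> open internal node _1 (depth 2)
  pos 8: '(' -> open internal node _2 (depth 3)
  pos 16: ')' -> close internal node _2 (now at depth 2)
  pos 19: ')' -> close internal node _1 (now at depth 1)
  pos 20: ')' -> close internal node _0 (now at depth 0)
Total internal nodes: 3
BFS adjacency from root:
  _0: Z _1
  _1: R P _2 S
  _2: C N E D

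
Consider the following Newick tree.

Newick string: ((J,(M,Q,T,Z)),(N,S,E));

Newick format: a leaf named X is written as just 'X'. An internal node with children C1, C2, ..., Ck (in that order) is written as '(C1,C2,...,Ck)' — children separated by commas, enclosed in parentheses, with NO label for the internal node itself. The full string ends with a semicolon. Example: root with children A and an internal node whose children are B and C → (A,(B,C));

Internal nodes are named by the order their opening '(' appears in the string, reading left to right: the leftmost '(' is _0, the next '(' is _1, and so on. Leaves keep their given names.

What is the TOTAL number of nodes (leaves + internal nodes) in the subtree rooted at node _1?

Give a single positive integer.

Answer: 7

Derivation:
Newick: ((J,(M,Q,T,Z)),(N,S,E));
Locate _1: it is the '(' at position 1 (the 2nd '(' reading left to right).
Query: subtree rooted at _1
_1: subtree_size = 1 + 6
  J: subtree_size = 1 + 0
  _2: subtree_size = 1 + 4
    M: subtree_size = 1 + 0
    Q: subtree_size = 1 + 0
    T: subtree_size = 1 + 0
    Z: subtree_size = 1 + 0
Total subtree size of _1: 7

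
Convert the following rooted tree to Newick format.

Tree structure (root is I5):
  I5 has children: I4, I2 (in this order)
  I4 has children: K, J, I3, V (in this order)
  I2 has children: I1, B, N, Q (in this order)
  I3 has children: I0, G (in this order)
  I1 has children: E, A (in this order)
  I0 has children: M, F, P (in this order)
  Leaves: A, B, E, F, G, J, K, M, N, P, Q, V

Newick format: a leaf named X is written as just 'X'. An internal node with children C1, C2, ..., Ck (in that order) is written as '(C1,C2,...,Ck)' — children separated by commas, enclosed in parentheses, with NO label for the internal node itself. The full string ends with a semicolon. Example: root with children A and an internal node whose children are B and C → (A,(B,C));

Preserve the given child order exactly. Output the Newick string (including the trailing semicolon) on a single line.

Answer: ((K,J,((M,F,P),G),V),((E,A),B,N,Q));

Derivation:
internal I5 with children ['I4', 'I2']
  internal I4 with children ['K', 'J', 'I3', 'V']
    leaf 'K' → 'K'
    leaf 'J' → 'J'
    internal I3 with children ['I0', 'G']
      internal I0 with children ['M', 'F', 'P']
        leaf 'M' → 'M'
        leaf 'F' → 'F'
        leaf 'P' → 'P'
      → '(M,F,P)'
      leaf 'G' → 'G'
    → '((M,F,P),G)'
    leaf 'V' → 'V'
  → '(K,J,((M,F,P),G),V)'
  internal I2 with children ['I1', 'B', 'N', 'Q']
    internal I1 with children ['E', 'A']
      leaf 'E' → 'E'
      leaf 'A' → 'A'
    → '(E,A)'
    leaf 'B' → 'B'
    leaf 'N' → 'N'
    leaf 'Q' → 'Q'
  → '((E,A),B,N,Q)'
→ '((K,J,((M,F,P),G),V),((E,A),B,N,Q))'
Final: ((K,J,((M,F,P),G),V),((E,A),B,N,Q));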